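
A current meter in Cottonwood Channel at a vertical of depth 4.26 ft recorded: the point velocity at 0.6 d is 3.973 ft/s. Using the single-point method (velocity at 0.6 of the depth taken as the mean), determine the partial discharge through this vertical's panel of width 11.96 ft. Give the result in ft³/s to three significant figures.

202 ft³/s

v̄ = v₀.₆ = 3.973 ft/s
q = v̄ × d × w = 3.973 × 4.26 × 11.96 = 202.4 ft³/s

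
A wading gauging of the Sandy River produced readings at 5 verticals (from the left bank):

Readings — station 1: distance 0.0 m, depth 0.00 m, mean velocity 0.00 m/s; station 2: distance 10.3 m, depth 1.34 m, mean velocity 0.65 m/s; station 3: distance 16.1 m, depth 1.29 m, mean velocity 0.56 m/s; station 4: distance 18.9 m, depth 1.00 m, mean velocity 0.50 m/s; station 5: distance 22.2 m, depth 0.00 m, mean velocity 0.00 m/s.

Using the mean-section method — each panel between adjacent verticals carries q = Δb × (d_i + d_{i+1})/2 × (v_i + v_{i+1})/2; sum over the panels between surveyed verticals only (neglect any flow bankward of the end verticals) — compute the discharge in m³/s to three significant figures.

Panel 1-2: Δb = 10.3 m, d̄ = (0.00+1.34)/2 = 0.67, v̄ = (0.00+0.65)/2 = 0.325 → q = 10.3×0.67×0.325 = 2.243 m³/s
Panel 2-3: Δb = 5.8 m, d̄ = (1.34+1.29)/2 = 1.315, v̄ = (0.65+0.56)/2 = 0.605 → q = 5.8×1.315×0.605 = 4.614 m³/s
Panel 3-4: Δb = 2.8 m, d̄ = (1.29+1.00)/2 = 1.145, v̄ = (0.56+0.50)/2 = 0.53 → q = 2.8×1.145×0.53 = 1.699 m³/s
Panel 4-5: Δb = 3.3 m, d̄ = (1.00+0.00)/2 = 0.5, v̄ = (0.50+0.00)/2 = 0.25 → q = 3.3×0.5×0.25 = 0.4125 m³/s
Q = Σ q = 8.969 m³/s

8.97 m³/s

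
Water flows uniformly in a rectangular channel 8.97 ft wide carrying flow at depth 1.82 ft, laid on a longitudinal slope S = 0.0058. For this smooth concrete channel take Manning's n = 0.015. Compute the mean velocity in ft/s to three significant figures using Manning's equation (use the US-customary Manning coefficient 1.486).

A = b·y = 8.97 × 1.82 = 16.33 ft²
P = b + 2y = 8.97 + 2×1.82 = 12.61 ft
R = A/P = 16.33/12.61 = 1.295 ft
Q = (1.486/n)·A·R^(2/3)·S^(1/2) = (1.486/0.015) × 16.33 × 1.295^(2/3) × 0.0058^(1/2) = 146.3 ft³/s
V = Q/A = 146.3/16.33 = 8.962 ft/s

8.96 ft/s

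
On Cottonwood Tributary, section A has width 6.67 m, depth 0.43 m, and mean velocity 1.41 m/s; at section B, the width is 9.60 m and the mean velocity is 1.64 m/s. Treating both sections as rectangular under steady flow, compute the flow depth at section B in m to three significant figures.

0.257 m

Q = A₁V₁ = (6.67×0.43) × 1.41 = 4.044 m³/s
d₂ = Q/(b₂ V₂) = 4.044/(9.60×1.64) = 0.2569 m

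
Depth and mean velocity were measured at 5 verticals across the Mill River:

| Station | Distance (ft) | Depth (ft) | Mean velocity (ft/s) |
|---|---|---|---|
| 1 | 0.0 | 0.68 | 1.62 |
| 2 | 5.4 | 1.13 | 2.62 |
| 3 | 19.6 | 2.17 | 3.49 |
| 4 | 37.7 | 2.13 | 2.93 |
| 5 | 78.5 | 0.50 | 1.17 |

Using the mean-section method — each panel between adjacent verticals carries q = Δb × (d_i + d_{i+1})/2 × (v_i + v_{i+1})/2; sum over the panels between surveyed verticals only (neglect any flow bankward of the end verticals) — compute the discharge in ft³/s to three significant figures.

Panel 1-2: Δb = 5.4 ft, d̄ = (0.68+1.13)/2 = 0.905, v̄ = (1.62+2.62)/2 = 2.12 → q = 5.4×0.905×2.12 = 10.36 ft³/s
Panel 2-3: Δb = 14.2 ft, d̄ = (1.13+2.17)/2 = 1.65, v̄ = (2.62+3.49)/2 = 3.055 → q = 14.2×1.65×3.055 = 71.58 ft³/s
Panel 3-4: Δb = 18.1 ft, d̄ = (2.17+2.13)/2 = 2.15, v̄ = (3.49+2.93)/2 = 3.21 → q = 18.1×2.15×3.21 = 124.9 ft³/s
Panel 4-5: Δb = 40.8 ft, d̄ = (2.13+0.50)/2 = 1.315, v̄ = (2.93+1.17)/2 = 2.05 → q = 40.8×1.315×2.05 = 110.0 ft³/s
Q = Σ q = 316.8 ft³/s

317 ft³/s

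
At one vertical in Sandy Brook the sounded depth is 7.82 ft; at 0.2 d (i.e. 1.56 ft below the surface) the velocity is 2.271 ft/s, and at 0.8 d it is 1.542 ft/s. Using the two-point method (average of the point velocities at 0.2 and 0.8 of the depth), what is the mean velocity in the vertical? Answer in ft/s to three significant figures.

v̄ = (2.271 + 1.542) / 2 = 1.907 ft/s

1.91 ft/s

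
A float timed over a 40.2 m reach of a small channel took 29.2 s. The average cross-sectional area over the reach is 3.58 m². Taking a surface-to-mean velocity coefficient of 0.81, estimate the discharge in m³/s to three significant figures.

3.99 m³/s

v_surface = L / t̄ = 40.2 / 29.2 = 1.377 m/s
v_mean = 0.81 × 1.377 = 1.115 m/s
Q = A × v_mean = 3.58 × 1.115 = 3.992 m³/s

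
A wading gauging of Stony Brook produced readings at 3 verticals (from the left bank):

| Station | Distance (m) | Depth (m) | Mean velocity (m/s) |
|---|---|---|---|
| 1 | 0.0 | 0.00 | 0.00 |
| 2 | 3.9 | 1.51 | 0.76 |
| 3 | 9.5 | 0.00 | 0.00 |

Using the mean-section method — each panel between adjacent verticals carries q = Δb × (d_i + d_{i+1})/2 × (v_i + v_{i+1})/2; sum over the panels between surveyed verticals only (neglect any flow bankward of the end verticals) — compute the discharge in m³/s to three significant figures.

2.73 m³/s

Panel 1-2: Δb = 3.9 m, d̄ = (0.00+1.51)/2 = 0.755, v̄ = (0.00+0.76)/2 = 0.38 → q = 3.9×0.755×0.38 = 1.119 m³/s
Panel 2-3: Δb = 5.6 m, d̄ = (1.51+0.00)/2 = 0.755, v̄ = (0.76+0.00)/2 = 0.38 → q = 5.6×0.755×0.38 = 1.607 m³/s
Q = Σ q = 2.726 m³/s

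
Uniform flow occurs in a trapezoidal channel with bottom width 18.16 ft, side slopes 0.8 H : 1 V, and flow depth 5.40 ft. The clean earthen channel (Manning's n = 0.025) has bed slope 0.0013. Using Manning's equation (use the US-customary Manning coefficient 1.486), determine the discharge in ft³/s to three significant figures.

633 ft³/s

A = (b + z·y)·y = (18.16 + 0.8×5.40)×5.40 = 121.4 ft²
P = b + 2y√(1+z²) = 18.16 + 2×5.40×√(1+0.8²) = 31.99 ft
R = A/P = 121.4/31.99 = 3.795 ft
Q = (1.486/n)·A·R^(2/3)·S^(1/2) = (1.486/0.025) × 121.4 × 3.795^(2/3) × 0.0013^(1/2) = 632.9 ft³/s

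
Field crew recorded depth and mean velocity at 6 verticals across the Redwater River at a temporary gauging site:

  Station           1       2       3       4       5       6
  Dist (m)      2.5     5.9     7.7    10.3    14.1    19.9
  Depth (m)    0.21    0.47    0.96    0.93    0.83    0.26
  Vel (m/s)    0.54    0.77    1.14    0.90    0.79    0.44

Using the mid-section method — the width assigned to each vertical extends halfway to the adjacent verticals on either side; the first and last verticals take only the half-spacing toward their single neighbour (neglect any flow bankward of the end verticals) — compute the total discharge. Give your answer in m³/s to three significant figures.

w_1 = (5.9 − 2.5)/2 = 1.7 m; q_1 = 0.54 × 0.21 × 1.7 = 0.1928 m³/s
w_2 = (7.7 − 2.5)/2 = 2.6 m; q_2 = 0.77 × 0.47 × 2.6 = 0.9409 m³/s
w_3 = (10.3 − 5.9)/2 = 2.2 m; q_3 = 1.14 × 0.96 × 2.2 = 2.408 m³/s
w_4 = (14.1 − 7.7)/2 = 3.2 m; q_4 = 0.90 × 0.93 × 3.2 = 2.678 m³/s
w_5 = (19.9 − 10.3)/2 = 4.8 m; q_5 = 0.79 × 0.83 × 4.8 = 3.147 m³/s
w_6 = (19.9 − 14.1)/2 = 2.9 m; q_6 = 0.44 × 0.26 × 2.9 = 0.3318 m³/s
Q = Σ qᵢ = 9.699 m³/s

9.70 m³/s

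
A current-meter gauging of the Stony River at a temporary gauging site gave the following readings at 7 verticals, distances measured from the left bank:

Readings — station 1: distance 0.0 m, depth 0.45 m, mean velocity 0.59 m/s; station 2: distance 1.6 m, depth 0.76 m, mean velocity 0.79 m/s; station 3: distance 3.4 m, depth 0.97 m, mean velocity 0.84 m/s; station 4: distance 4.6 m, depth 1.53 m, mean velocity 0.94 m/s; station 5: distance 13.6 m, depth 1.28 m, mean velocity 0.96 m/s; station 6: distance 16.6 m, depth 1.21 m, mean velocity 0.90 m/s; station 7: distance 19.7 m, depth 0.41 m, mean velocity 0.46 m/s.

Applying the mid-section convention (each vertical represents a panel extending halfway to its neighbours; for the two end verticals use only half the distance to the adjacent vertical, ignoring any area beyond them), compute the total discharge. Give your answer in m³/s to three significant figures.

20.8 m³/s

w_1 = (1.6 − 0.0)/2 = 0.8 m; q_1 = 0.59 × 0.45 × 0.8 = 0.2124 m³/s
w_2 = (3.4 − 0.0)/2 = 1.7 m; q_2 = 0.79 × 0.76 × 1.7 = 1.021 m³/s
w_3 = (4.6 − 1.6)/2 = 1.5 m; q_3 = 0.84 × 0.97 × 1.5 = 1.222 m³/s
w_4 = (13.6 − 3.4)/2 = 5.1 m; q_4 = 0.94 × 1.53 × 5.1 = 7.335 m³/s
w_5 = (16.6 − 4.6)/2 = 6 m; q_5 = 0.96 × 1.28 × 6 = 7.373 m³/s
w_6 = (19.7 − 13.6)/2 = 3.05 m; q_6 = 0.90 × 1.21 × 3.05 = 3.321 m³/s
w_7 = (19.7 − 16.6)/2 = 1.55 m; q_7 = 0.46 × 0.41 × 1.55 = 0.2923 m³/s
Q = Σ qᵢ = 20.78 m³/s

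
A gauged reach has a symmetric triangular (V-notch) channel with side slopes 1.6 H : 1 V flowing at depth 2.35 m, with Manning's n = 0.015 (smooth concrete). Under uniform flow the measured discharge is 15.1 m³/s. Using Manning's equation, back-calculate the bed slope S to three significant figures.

A = z·y² = 1.6×2.35² = 8.836 m²
P = 2y√(1+z²) = 2×2.35×√(1+1.6²) = 8.868 m
R = A/P = 8.836/8.868 = 0.9964 m
S = (Q·n / (1·A·R^(2/3)))² = (15.1×0.015 / (1×8.836×0.9976))² = 0.0006603

0.000660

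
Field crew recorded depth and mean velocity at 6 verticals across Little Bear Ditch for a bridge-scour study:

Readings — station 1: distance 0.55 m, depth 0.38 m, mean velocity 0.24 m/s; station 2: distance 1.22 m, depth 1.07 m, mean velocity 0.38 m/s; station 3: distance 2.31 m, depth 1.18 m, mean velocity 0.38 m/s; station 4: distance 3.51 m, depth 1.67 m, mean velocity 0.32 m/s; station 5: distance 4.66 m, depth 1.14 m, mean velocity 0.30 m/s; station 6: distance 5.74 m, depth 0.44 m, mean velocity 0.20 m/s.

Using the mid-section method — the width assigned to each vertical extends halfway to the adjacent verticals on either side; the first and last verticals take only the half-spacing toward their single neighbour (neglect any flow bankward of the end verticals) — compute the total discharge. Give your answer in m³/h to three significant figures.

7050 m³/h

w_1 = (1.22 − 0.55)/2 = 0.335 m; q_1 = 0.24 × 0.38 × 0.335 = 0.03055 m³/s
w_2 = (2.31 − 0.55)/2 = 0.88 m; q_2 = 0.38 × 1.07 × 0.88 = 0.3578 m³/s
w_3 = (3.51 − 1.22)/2 = 1.145 m; q_3 = 0.38 × 1.18 × 1.145 = 0.5134 m³/s
w_4 = (4.66 − 2.31)/2 = 1.175 m; q_4 = 0.32 × 1.67 × 1.175 = 0.6279 m³/s
w_5 = (5.74 − 3.51)/2 = 1.115 m; q_5 = 0.30 × 1.14 × 1.115 = 0.3813 m³/s
w_6 = (5.74 − 4.66)/2 = 0.54 m; q_6 = 0.20 × 0.44 × 0.54 = 0.04752 m³/s
Q = Σ qᵢ = 1.959 m³/s
= 1.959 × 3600 = 7051 m³/h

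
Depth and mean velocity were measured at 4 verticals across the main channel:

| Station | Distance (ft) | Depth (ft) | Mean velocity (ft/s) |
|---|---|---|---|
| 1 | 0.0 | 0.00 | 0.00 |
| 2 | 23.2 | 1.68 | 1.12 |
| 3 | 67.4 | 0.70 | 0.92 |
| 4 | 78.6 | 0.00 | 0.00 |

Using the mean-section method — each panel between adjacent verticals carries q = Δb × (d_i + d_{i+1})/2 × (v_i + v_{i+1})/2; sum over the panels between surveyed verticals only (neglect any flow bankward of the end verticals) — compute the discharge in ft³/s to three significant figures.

Panel 1-2: Δb = 23.2 ft, d̄ = (0.00+1.68)/2 = 0.84, v̄ = (0.00+1.12)/2 = 0.56 → q = 23.2×0.84×0.56 = 10.91 ft³/s
Panel 2-3: Δb = 44.2 ft, d̄ = (1.68+0.70)/2 = 1.19, v̄ = (1.12+0.92)/2 = 1.02 → q = 44.2×1.19×1.02 = 53.65 ft³/s
Panel 3-4: Δb = 11.2 ft, d̄ = (0.70+0.00)/2 = 0.35, v̄ = (0.92+0.00)/2 = 0.46 → q = 11.2×0.35×0.46 = 1.803 ft³/s
Q = Σ q = 66.37 ft³/s

66.4 ft³/s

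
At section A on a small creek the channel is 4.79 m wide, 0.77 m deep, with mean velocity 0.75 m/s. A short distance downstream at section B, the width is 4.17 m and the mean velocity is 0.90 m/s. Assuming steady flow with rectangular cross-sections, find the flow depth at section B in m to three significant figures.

0.737 m

Q = A₁V₁ = (4.79×0.77) × 0.75 = 2.766 m³/s
d₂ = Q/(b₂ V₂) = 2.766/(4.17×0.90) = 0.7371 m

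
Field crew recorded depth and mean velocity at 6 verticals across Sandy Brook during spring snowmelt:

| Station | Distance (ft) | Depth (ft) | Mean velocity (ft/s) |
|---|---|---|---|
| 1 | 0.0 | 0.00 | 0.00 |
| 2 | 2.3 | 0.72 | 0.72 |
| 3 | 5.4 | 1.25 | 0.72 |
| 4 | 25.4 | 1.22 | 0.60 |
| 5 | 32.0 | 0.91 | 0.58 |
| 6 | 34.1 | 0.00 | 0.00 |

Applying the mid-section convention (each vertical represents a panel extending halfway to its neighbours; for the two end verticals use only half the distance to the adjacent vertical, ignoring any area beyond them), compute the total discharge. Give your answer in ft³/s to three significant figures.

23.8 ft³/s

w_2 = (5.4 − 0.0)/2 = 2.7 ft; q_2 = 0.72 × 0.72 × 2.7 = 1.400 ft³/s
w_3 = (25.4 − 2.3)/2 = 11.55 ft; q_3 = 0.72 × 1.25 × 11.55 = 10.40 ft³/s
w_4 = (32.0 − 5.4)/2 = 13.3 ft; q_4 = 0.60 × 1.22 × 13.3 = 9.736 ft³/s
w_5 = (34.1 − 25.4)/2 = 4.35 ft; q_5 = 0.58 × 0.91 × 4.35 = 2.296 ft³/s
Stations 1, 6 contribute zero (depth or velocity is 0).
Q = Σ qᵢ = 23.83 ft³/s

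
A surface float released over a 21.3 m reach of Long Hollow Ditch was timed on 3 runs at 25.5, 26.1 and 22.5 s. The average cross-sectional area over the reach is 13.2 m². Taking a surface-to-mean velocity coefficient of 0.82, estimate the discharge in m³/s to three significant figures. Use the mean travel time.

t̄ = (25.5 + 26.1 + 22.5) / 3 = 24.7 s
v_surface = L / t̄ = 21.3 / 24.7 = 0.8623 m/s
v_mean = 0.82 × 0.8623 = 0.7071 m/s
Q = A × v_mean = 13.2 × 0.7071 = 9.334 m³/s

9.33 m³/s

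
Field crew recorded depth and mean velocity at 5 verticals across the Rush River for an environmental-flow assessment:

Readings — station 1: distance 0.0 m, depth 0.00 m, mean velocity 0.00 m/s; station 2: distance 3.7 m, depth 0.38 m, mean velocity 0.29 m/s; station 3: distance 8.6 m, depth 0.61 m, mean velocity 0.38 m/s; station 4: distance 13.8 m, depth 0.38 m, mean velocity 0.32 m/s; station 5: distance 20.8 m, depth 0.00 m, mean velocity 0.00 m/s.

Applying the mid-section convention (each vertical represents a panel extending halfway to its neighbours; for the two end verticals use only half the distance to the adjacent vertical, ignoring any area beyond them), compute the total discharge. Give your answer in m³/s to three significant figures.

w_2 = (8.6 − 0.0)/2 = 4.3 m; q_2 = 0.29 × 0.38 × 4.3 = 0.4739 m³/s
w_3 = (13.8 − 3.7)/2 = 5.05 m; q_3 = 0.38 × 0.61 × 5.05 = 1.171 m³/s
w_4 = (20.8 − 8.6)/2 = 6.1 m; q_4 = 0.32 × 0.38 × 6.1 = 0.7418 m³/s
Stations 1, 5 contribute zero (depth or velocity is 0).
Q = Σ qᵢ = 2.386 m³/s

2.39 m³/s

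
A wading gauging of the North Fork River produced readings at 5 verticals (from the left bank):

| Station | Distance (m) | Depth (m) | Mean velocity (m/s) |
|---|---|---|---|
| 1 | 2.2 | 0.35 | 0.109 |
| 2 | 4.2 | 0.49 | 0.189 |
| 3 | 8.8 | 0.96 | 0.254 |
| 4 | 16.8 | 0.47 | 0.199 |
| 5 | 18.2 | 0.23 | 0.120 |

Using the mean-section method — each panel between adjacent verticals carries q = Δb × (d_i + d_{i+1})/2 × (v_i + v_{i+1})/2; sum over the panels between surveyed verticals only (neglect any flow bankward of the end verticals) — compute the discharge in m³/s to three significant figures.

2.24 m³/s

Panel 1-2: Δb = 2 m, d̄ = (0.35+0.49)/2 = 0.42, v̄ = (0.109+0.189)/2 = 0.149 → q = 2×0.42×0.149 = 0.1252 m³/s
Panel 2-3: Δb = 4.6 m, d̄ = (0.49+0.96)/2 = 0.725, v̄ = (0.189+0.254)/2 = 0.2215 → q = 4.6×0.725×0.2215 = 0.7387 m³/s
Panel 3-4: Δb = 8 m, d̄ = (0.96+0.47)/2 = 0.715, v̄ = (0.254+0.199)/2 = 0.2265 → q = 8×0.715×0.2265 = 1.296 m³/s
Panel 4-5: Δb = 1.4 m, d̄ = (0.47+0.23)/2 = 0.35, v̄ = (0.199+0.120)/2 = 0.1595 → q = 1.4×0.35×0.1595 = 0.07816 m³/s
Q = Σ q = 2.238 m³/s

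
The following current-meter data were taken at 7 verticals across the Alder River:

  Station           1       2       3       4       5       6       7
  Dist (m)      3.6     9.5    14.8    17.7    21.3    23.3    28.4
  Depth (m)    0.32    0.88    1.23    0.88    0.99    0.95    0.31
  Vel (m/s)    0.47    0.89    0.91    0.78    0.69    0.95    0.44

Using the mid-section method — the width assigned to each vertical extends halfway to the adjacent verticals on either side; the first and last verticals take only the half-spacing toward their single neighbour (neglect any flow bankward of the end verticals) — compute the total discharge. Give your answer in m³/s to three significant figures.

w_1 = (9.5 − 3.6)/2 = 2.95 m; q_1 = 0.47 × 0.32 × 2.95 = 0.4437 m³/s
w_2 = (14.8 − 3.6)/2 = 5.6 m; q_2 = 0.89 × 0.88 × 5.6 = 4.386 m³/s
w_3 = (17.7 − 9.5)/2 = 4.1 m; q_3 = 0.91 × 1.23 × 4.1 = 4.589 m³/s
w_4 = (21.3 − 14.8)/2 = 3.25 m; q_4 = 0.78 × 0.88 × 3.25 = 2.231 m³/s
w_5 = (23.3 − 17.7)/2 = 2.8 m; q_5 = 0.69 × 0.99 × 2.8 = 1.913 m³/s
w_6 = (28.4 − 21.3)/2 = 3.55 m; q_6 = 0.95 × 0.95 × 3.55 = 3.204 m³/s
w_7 = (28.4 − 23.3)/2 = 2.55 m; q_7 = 0.44 × 0.31 × 2.55 = 0.3478 m³/s
Q = Σ qᵢ = 17.11 m³/s

17.1 m³/s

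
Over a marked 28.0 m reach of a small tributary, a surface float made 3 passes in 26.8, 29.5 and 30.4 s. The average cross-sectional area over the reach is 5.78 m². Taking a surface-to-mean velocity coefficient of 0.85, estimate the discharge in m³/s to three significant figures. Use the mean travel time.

4.76 m³/s

t̄ = (26.8 + 29.5 + 30.4) / 3 = 28.9 s
v_surface = L / t̄ = 28.0 / 28.9 = 0.9689 m/s
v_mean = 0.85 × 0.9689 = 0.8235 m/s
Q = A × v_mean = 5.78 × 0.8235 = 4.760 m³/s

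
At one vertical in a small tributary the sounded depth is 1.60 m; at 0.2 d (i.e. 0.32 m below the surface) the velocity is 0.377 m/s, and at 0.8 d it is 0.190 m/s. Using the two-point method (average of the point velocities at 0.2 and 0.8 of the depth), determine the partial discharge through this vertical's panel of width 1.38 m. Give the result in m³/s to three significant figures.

v̄ = (0.377 + 0.190) / 2 = 0.2835 m/s
q = v̄ × d × w = 0.2835 × 1.60 × 1.38 = 0.6260 m³/s

0.626 m³/s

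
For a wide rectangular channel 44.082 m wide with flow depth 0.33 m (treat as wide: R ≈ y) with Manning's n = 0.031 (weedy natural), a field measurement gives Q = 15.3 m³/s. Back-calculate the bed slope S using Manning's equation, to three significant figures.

0.00466

A = b·y = 44.082 × 0.33 = 14.55 m²
Wide channel: R ≈ y = 0.33 m
S = (Q·n / (1·A·R^(2/3)))² = (15.3×0.031 / (1×14.55×0.4775))² = 0.004662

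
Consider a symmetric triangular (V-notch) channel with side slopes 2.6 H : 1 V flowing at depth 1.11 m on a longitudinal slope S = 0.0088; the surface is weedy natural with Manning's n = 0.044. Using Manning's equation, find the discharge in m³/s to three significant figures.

4.41 m³/s

A = z·y² = 2.6×1.11² = 3.203 m²
P = 2y√(1+z²) = 2×1.11×√(1+2.6²) = 6.184 m
R = A/P = 3.203/6.184 = 0.5180 m
Q = (1/n)·A·R^(2/3)·S^(1/2) = (1/0.044) × 3.203 × 0.5180^(2/3) × 0.0088^(1/2) = 4.405 m³/s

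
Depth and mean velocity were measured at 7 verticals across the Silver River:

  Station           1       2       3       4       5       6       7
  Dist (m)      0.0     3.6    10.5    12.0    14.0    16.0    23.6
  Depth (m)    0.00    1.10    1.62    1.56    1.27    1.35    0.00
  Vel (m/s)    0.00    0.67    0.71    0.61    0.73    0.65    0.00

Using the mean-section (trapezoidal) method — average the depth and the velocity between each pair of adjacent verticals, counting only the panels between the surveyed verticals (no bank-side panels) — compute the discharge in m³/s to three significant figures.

14.1 m³/s

Panel 1-2: Δb = 3.6 m, d̄ = (0.00+1.10)/2 = 0.55, v̄ = (0.00+0.67)/2 = 0.335 → q = 3.6×0.55×0.335 = 0.6633 m³/s
Panel 2-3: Δb = 6.9 m, d̄ = (1.10+1.62)/2 = 1.36, v̄ = (0.67+0.71)/2 = 0.69 → q = 6.9×1.36×0.69 = 6.475 m³/s
Panel 3-4: Δb = 1.5 m, d̄ = (1.62+1.56)/2 = 1.59, v̄ = (0.71+0.61)/2 = 0.66 → q = 1.5×1.59×0.66 = 1.574 m³/s
Panel 4-5: Δb = 2 m, d̄ = (1.56+1.27)/2 = 1.415, v̄ = (0.61+0.73)/2 = 0.67 → q = 2×1.415×0.67 = 1.896 m³/s
Panel 5-6: Δb = 2 m, d̄ = (1.27+1.35)/2 = 1.31, v̄ = (0.73+0.65)/2 = 0.69 → q = 2×1.31×0.69 = 1.808 m³/s
Panel 6-7: Δb = 7.6 m, d̄ = (1.35+0.00)/2 = 0.675, v̄ = (0.65+0.00)/2 = 0.325 → q = 7.6×0.675×0.325 = 1.667 m³/s
Q = Σ q = 14.08 m³/s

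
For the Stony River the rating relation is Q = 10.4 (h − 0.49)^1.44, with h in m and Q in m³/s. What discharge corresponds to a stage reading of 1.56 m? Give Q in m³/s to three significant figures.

Q = 10.4 × (1.56 − 0.49)^1.44 = 10.4 × 1.07^1.44 = 11.46 m³/s

11.5 m³/s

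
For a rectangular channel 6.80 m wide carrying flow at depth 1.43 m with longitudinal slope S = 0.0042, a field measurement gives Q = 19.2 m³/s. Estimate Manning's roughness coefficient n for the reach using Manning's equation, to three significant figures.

A = b·y = 6.80 × 1.43 = 9.724 m²
P = b + 2y = 6.80 + 2×1.43 = 9.660 m
R = A/P = 9.724/9.660 = 1.007 m
n = (1/Q)·A·R^(2/3)·S^(1/2) = (1/19.2) × 9.724 × 1.004 × 0.06481 = 0.03297

0.0330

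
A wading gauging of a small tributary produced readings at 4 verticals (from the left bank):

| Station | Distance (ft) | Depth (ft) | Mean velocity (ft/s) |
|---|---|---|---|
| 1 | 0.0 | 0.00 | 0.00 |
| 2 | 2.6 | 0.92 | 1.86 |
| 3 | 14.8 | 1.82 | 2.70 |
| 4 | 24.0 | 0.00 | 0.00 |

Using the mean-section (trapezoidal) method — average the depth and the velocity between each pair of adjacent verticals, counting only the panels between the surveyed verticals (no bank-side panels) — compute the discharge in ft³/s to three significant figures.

Panel 1-2: Δb = 2.6 ft, d̄ = (0.00+0.92)/2 = 0.46, v̄ = (0.00+1.86)/2 = 0.93 → q = 2.6×0.46×0.93 = 1.112 ft³/s
Panel 2-3: Δb = 12.2 ft, d̄ = (0.92+1.82)/2 = 1.37, v̄ = (1.86+2.70)/2 = 2.28 → q = 12.2×1.37×2.28 = 38.11 ft³/s
Panel 3-4: Δb = 9.2 ft, d̄ = (1.82+0.00)/2 = 0.91, v̄ = (2.70+0.00)/2 = 1.35 → q = 9.2×0.91×1.35 = 11.30 ft³/s
Q = Σ q = 50.52 ft³/s

50.5 ft³/s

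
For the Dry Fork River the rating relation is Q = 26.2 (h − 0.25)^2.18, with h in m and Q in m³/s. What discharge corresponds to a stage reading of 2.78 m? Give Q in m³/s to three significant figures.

198 m³/s

Q = 26.2 × (2.78 − 0.25)^2.18 = 26.2 × 2.53^2.18 = 198.2 m³/s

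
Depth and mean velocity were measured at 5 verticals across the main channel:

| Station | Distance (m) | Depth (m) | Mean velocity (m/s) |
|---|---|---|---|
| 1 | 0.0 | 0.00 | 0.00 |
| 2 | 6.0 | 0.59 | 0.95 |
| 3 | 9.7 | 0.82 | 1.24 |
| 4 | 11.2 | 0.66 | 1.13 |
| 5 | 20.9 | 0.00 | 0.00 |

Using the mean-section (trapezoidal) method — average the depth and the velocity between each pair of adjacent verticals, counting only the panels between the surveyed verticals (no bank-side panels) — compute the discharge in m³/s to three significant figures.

6.82 m³/s

Panel 1-2: Δb = 6 m, d̄ = (0.00+0.59)/2 = 0.295, v̄ = (0.00+0.95)/2 = 0.475 → q = 6×0.295×0.475 = 0.8408 m³/s
Panel 2-3: Δb = 3.7 m, d̄ = (0.59+0.82)/2 = 0.705, v̄ = (0.95+1.24)/2 = 1.095 → q = 3.7×0.705×1.095 = 2.856 m³/s
Panel 3-4: Δb = 1.5 m, d̄ = (0.82+0.66)/2 = 0.74, v̄ = (1.24+1.13)/2 = 1.185 → q = 1.5×0.74×1.185 = 1.315 m³/s
Panel 4-5: Δb = 9.7 m, d̄ = (0.66+0.00)/2 = 0.33, v̄ = (1.13+0.00)/2 = 0.565 → q = 9.7×0.33×0.565 = 1.809 m³/s
Q = Σ q = 6.821 m³/s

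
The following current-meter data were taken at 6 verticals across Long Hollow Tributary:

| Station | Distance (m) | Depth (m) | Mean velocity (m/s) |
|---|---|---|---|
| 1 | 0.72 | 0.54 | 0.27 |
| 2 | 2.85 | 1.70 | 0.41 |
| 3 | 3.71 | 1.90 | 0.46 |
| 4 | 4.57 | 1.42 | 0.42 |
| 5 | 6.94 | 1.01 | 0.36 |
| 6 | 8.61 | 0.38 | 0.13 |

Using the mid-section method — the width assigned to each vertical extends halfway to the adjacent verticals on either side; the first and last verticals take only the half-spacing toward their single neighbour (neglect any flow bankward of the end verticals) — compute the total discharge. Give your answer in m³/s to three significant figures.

w_1 = (2.85 − 0.72)/2 = 1.065 m; q_1 = 0.27 × 0.54 × 1.065 = 0.1553 m³/s
w_2 = (3.71 − 0.72)/2 = 1.495 m; q_2 = 0.41 × 1.70 × 1.495 = 1.042 m³/s
w_3 = (4.57 − 2.85)/2 = 0.86 m; q_3 = 0.46 × 1.90 × 0.86 = 0.7516 m³/s
w_4 = (6.94 − 3.71)/2 = 1.615 m; q_4 = 0.42 × 1.42 × 1.615 = 0.9632 m³/s
w_5 = (8.61 − 4.57)/2 = 2.02 m; q_5 = 0.36 × 1.01 × 2.02 = 0.7345 m³/s
w_6 = (8.61 − 6.94)/2 = 0.835 m; q_6 = 0.13 × 0.38 × 0.835 = 0.04125 m³/s
Q = Σ qᵢ = 3.688 m³/s

3.69 m³/s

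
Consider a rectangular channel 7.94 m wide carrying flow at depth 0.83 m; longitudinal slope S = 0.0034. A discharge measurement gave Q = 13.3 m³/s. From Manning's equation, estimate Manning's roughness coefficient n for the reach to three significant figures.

0.0225

A = b·y = 7.94 × 0.83 = 6.590 m²
P = b + 2y = 7.94 + 2×0.83 = 9.600 m
R = A/P = 6.590/9.600 = 0.6865 m
n = (1/Q)·A·R^(2/3)·S^(1/2) = (1/13.3) × 6.590 × 0.7782 × 0.05831 = 0.02248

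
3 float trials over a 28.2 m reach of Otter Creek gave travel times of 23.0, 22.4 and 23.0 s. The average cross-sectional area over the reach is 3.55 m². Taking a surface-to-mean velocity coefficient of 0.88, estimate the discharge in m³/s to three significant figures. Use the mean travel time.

3.86 m³/s

t̄ = (23.0 + 22.4 + 23.0) / 3 = 22.8 s
v_surface = L / t̄ = 28.2 / 22.8 = 1.237 m/s
v_mean = 0.88 × 1.237 = 1.088 m/s
Q = A × v_mean = 3.55 × 1.088 = 3.864 m³/s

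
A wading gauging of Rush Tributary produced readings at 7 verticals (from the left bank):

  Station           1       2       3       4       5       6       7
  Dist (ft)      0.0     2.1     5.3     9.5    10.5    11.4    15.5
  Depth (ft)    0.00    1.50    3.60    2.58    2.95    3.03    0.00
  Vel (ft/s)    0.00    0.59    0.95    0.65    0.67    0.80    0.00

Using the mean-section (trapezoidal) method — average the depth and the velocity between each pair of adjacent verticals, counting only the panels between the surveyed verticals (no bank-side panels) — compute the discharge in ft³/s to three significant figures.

Panel 1-2: Δb = 2.1 ft, d̄ = (0.00+1.50)/2 = 0.75, v̄ = (0.00+0.59)/2 = 0.295 → q = 2.1×0.75×0.295 = 0.4646 ft³/s
Panel 2-3: Δb = 3.2 ft, d̄ = (1.50+3.60)/2 = 2.55, v̄ = (0.59+0.95)/2 = 0.77 → q = 3.2×2.55×0.77 = 6.283 ft³/s
Panel 3-4: Δb = 4.2 ft, d̄ = (3.60+2.58)/2 = 3.09, v̄ = (0.95+0.65)/2 = 0.8 → q = 4.2×3.09×0.8 = 10.38 ft³/s
Panel 4-5: Δb = 1 ft, d̄ = (2.58+2.95)/2 = 2.765, v̄ = (0.65+0.67)/2 = 0.66 → q = 1×2.765×0.66 = 1.825 ft³/s
Panel 5-6: Δb = 0.9 ft, d̄ = (2.95+3.03)/2 = 2.99, v̄ = (0.67+0.80)/2 = 0.735 → q = 0.9×2.99×0.735 = 1.978 ft³/s
Panel 6-7: Δb = 4.1 ft, d̄ = (3.03+0.00)/2 = 1.515, v̄ = (0.80+0.00)/2 = 0.4 → q = 4.1×1.515×0.4 = 2.485 ft³/s
Q = Σ q = 23.42 ft³/s

23.4 ft³/s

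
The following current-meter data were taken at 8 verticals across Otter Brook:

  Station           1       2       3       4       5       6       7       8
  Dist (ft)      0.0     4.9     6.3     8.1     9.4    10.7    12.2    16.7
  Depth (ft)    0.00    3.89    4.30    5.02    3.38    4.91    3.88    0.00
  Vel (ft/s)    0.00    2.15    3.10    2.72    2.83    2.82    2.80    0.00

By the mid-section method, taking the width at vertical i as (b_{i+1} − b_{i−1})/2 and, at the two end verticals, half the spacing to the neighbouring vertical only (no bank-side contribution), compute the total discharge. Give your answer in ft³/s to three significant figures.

w_2 = (6.3 − 0.0)/2 = 3.15 ft; q_2 = 2.15 × 3.89 × 3.15 = 26.35 ft³/s
w_3 = (8.1 − 4.9)/2 = 1.6 ft; q_3 = 3.10 × 4.30 × 1.6 = 21.33 ft³/s
w_4 = (9.4 − 6.3)/2 = 1.55 ft; q_4 = 2.72 × 5.02 × 1.55 = 21.16 ft³/s
w_5 = (10.7 − 8.1)/2 = 1.3 ft; q_5 = 2.83 × 3.38 × 1.3 = 12.44 ft³/s
w_6 = (12.2 − 9.4)/2 = 1.4 ft; q_6 = 2.82 × 4.91 × 1.4 = 19.38 ft³/s
w_7 = (16.7 − 10.7)/2 = 3 ft; q_7 = 2.80 × 3.88 × 3 = 32.59 ft³/s
Stations 1, 8 contribute zero (depth or velocity is 0).
Q = Σ qᵢ = 133.2 ft³/s

133 ft³/s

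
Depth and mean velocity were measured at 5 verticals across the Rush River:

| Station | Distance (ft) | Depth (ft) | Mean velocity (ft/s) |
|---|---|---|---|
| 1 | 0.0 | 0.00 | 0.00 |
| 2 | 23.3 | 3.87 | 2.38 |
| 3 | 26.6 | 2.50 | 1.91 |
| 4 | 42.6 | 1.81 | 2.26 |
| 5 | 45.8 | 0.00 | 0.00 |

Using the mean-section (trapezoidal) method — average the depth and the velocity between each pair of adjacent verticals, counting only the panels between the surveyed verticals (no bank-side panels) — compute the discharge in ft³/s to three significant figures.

151 ft³/s

Panel 1-2: Δb = 23.3 ft, d̄ = (0.00+3.87)/2 = 1.935, v̄ = (0.00+2.38)/2 = 1.19 → q = 23.3×1.935×1.19 = 53.65 ft³/s
Panel 2-3: Δb = 3.3 ft, d̄ = (3.87+2.50)/2 = 3.185, v̄ = (2.38+1.91)/2 = 2.145 → q = 3.3×3.185×2.145 = 22.55 ft³/s
Panel 3-4: Δb = 16 ft, d̄ = (2.50+1.81)/2 = 2.155, v̄ = (1.91+2.26)/2 = 2.085 → q = 16×2.155×2.085 = 71.89 ft³/s
Panel 4-5: Δb = 3.2 ft, d̄ = (1.81+0.00)/2 = 0.905, v̄ = (2.26+0.00)/2 = 1.13 → q = 3.2×0.905×1.13 = 3.272 ft³/s
Q = Σ q = 151.4 ft³/s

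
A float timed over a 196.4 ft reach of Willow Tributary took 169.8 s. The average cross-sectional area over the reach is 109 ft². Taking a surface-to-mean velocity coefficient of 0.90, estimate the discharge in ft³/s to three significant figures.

v_surface = L / t̄ = 196.4 / 169.8 = 1.157 ft/s
v_mean = 0.90 × 1.157 = 1.041 ft/s
Q = A × v_mean = 109 × 1.041 = 113.5 ft³/s

113 ft³/s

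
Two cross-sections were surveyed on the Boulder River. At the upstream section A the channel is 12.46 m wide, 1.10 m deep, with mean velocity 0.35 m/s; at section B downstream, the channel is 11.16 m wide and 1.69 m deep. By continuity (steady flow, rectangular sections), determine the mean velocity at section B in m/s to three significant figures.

Q = A₁V₁ = (12.46×1.10) × 0.35 = 4.797 m³/s
A₂ = 11.16 × 1.69 = 18.86 m²
V₂ = Q/A₂ = 4.797/18.86 = 0.2543 m/s

0.254 m/s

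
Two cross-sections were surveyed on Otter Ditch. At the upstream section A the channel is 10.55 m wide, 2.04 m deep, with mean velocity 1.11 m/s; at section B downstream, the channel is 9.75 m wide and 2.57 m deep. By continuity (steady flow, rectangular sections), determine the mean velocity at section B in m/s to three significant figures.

Q = A₁V₁ = (10.55×2.04) × 1.11 = 23.89 m³/s
A₂ = 9.75 × 2.57 = 25.06 m²
V₂ = Q/A₂ = 23.89/25.06 = 0.9534 m/s

0.953 m/s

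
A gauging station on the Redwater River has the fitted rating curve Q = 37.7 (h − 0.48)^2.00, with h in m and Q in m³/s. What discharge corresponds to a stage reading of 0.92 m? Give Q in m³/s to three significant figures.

Q = 37.7 × (0.92 − 0.48)^2.00 = 37.7 × 0.44^2.00 = 7.299 m³/s

7.30 m³/s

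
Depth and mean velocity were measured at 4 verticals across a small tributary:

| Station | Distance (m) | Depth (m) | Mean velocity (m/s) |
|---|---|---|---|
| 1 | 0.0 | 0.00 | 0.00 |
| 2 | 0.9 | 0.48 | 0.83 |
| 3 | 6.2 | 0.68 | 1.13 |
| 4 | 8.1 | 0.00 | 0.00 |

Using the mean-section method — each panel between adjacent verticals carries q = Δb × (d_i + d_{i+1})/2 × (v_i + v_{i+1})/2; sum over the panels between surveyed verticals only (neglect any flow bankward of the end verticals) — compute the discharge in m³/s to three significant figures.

Panel 1-2: Δb = 0.9 m, d̄ = (0.00+0.48)/2 = 0.24, v̄ = (0.00+0.83)/2 = 0.415 → q = 0.9×0.24×0.415 = 0.08964 m³/s
Panel 2-3: Δb = 5.3 m, d̄ = (0.48+0.68)/2 = 0.58, v̄ = (0.83+1.13)/2 = 0.98 → q = 5.3×0.58×0.98 = 3.013 m³/s
Panel 3-4: Δb = 1.9 m, d̄ = (0.68+0.00)/2 = 0.34, v̄ = (1.13+0.00)/2 = 0.565 → q = 1.9×0.34×0.565 = 0.3650 m³/s
Q = Σ q = 3.467 m³/s

3.47 m³/s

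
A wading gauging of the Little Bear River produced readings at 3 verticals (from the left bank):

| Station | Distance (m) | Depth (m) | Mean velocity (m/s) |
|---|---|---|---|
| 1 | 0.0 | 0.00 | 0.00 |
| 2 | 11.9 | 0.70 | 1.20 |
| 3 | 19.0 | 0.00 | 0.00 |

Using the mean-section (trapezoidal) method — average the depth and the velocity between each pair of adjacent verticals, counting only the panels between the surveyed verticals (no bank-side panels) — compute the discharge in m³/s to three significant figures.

Panel 1-2: Δb = 11.9 m, d̄ = (0.00+0.70)/2 = 0.35, v̄ = (0.00+1.20)/2 = 0.6 → q = 11.9×0.35×0.6 = 2.499 m³/s
Panel 2-3: Δb = 7.1 m, d̄ = (0.70+0.00)/2 = 0.35, v̄ = (1.20+0.00)/2 = 0.6 → q = 7.1×0.35×0.6 = 1.491 m³/s
Q = Σ q = 3.990 m³/s

3.99 m³/s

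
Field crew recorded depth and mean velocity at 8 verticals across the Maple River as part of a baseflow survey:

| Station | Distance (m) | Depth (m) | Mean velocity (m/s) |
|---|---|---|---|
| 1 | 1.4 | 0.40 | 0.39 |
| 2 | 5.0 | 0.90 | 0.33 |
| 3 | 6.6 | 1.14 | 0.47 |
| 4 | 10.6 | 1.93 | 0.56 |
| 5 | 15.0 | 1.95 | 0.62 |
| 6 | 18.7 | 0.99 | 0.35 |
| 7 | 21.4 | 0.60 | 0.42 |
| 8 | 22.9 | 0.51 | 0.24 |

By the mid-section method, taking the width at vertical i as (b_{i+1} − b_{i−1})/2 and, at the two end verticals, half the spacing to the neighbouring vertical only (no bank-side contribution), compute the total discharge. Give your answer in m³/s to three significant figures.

w_1 = (5.0 − 1.4)/2 = 1.8 m; q_1 = 0.39 × 0.40 × 1.8 = 0.2808 m³/s
w_2 = (6.6 − 1.4)/2 = 2.6 m; q_2 = 0.33 × 0.90 × 2.6 = 0.7722 m³/s
w_3 = (10.6 − 5.0)/2 = 2.8 m; q_3 = 0.47 × 1.14 × 2.8 = 1.500 m³/s
w_4 = (15.0 − 6.6)/2 = 4.2 m; q_4 = 0.56 × 1.93 × 4.2 = 4.539 m³/s
w_5 = (18.7 − 10.6)/2 = 4.05 m; q_5 = 0.62 × 1.95 × 4.05 = 4.896 m³/s
w_6 = (21.4 − 15.0)/2 = 3.2 m; q_6 = 0.35 × 0.99 × 3.2 = 1.109 m³/s
w_7 = (22.9 − 18.7)/2 = 2.1 m; q_7 = 0.42 × 0.60 × 2.1 = 0.5292 m³/s
w_8 = (22.9 − 21.4)/2 = 0.75 m; q_8 = 0.24 × 0.51 × 0.75 = 0.09180 m³/s
Q = Σ qᵢ = 13.72 m³/s

13.7 m³/s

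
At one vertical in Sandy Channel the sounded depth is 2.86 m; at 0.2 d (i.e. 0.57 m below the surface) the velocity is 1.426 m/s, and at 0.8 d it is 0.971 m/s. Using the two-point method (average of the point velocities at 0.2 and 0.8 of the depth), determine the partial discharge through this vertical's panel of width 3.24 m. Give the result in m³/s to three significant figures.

11.1 m³/s

v̄ = (1.426 + 0.971) / 2 = 1.199 m/s
q = v̄ × d × w = 1.199 × 2.86 × 3.24 = 11.11 m³/s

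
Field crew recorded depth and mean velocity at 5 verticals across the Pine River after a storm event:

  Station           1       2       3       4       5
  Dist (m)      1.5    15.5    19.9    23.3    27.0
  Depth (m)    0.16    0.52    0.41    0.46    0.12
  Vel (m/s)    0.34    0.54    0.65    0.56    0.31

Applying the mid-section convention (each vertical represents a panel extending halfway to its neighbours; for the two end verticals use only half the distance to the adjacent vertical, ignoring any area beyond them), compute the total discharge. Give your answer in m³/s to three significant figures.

w_1 = (15.5 − 1.5)/2 = 7 m; q_1 = 0.34 × 0.16 × 7 = 0.3808 m³/s
w_2 = (19.9 − 1.5)/2 = 9.2 m; q_2 = 0.54 × 0.52 × 9.2 = 2.583 m³/s
w_3 = (23.3 − 15.5)/2 = 3.9 m; q_3 = 0.65 × 0.41 × 3.9 = 1.039 m³/s
w_4 = (27.0 − 19.9)/2 = 3.55 m; q_4 = 0.56 × 0.46 × 3.55 = 0.9145 m³/s
w_5 = (27.0 − 23.3)/2 = 1.85 m; q_5 = 0.31 × 0.12 × 1.85 = 0.06882 m³/s
Q = Σ qᵢ = 4.987 m³/s

4.99 m³/s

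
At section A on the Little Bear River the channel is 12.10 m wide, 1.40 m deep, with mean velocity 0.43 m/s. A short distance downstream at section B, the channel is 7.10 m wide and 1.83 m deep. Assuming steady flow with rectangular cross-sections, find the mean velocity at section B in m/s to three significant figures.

0.561 m/s

Q = A₁V₁ = (12.10×1.40) × 0.43 = 7.284 m³/s
A₂ = 7.10 × 1.83 = 12.99 m²
V₂ = Q/A₂ = 7.284/12.99 = 0.5606 m/s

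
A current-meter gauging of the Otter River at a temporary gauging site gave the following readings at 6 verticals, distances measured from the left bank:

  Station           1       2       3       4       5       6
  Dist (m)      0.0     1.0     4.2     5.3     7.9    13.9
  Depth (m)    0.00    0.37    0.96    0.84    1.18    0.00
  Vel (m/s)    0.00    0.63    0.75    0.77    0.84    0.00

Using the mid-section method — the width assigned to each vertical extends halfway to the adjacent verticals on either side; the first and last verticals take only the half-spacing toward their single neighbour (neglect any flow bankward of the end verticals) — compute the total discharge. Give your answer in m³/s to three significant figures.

w_2 = (4.2 − 0.0)/2 = 2.1 m; q_2 = 0.63 × 0.37 × 2.1 = 0.4895 m³/s
w_3 = (5.3 − 1.0)/2 = 2.15 m; q_3 = 0.75 × 0.96 × 2.15 = 1.548 m³/s
w_4 = (7.9 − 4.2)/2 = 1.85 m; q_4 = 0.77 × 0.84 × 1.85 = 1.197 m³/s
w_5 = (13.9 − 5.3)/2 = 4.3 m; q_5 = 0.84 × 1.18 × 4.3 = 4.262 m³/s
Stations 1, 6 contribute zero (depth or velocity is 0).
Q = Σ qᵢ = 7.496 m³/s

7.50 m³/s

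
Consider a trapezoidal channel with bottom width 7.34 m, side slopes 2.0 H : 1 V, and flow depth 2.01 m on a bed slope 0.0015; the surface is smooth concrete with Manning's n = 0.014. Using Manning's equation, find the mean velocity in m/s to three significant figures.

3.46 m/s

A = (b + z·y)·y = (7.34 + 2.0×2.01)×2.01 = 22.83 m²
P = b + 2y√(1+z²) = 7.34 + 2×2.01×√(1+2.0²) = 16.33 m
R = A/P = 22.83/16.33 = 1.398 m
Q = (1/n)·A·R^(2/3)·S^(1/2) = (1/0.014) × 22.83 × 1.398^(2/3) × 0.0015^(1/2) = 78.99 m³/s
V = Q/A = 78.99/22.83 = 3.459 m/s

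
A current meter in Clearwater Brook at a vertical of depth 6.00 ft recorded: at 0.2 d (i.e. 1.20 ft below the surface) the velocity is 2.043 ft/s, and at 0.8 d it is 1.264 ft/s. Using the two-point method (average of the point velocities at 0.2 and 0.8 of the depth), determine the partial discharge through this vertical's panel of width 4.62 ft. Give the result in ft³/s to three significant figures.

45.8 ft³/s

v̄ = (2.043 + 1.264) / 2 = 1.654 ft/s
q = v̄ × d × w = 1.654 × 6.00 × 4.62 = 45.84 ft³/s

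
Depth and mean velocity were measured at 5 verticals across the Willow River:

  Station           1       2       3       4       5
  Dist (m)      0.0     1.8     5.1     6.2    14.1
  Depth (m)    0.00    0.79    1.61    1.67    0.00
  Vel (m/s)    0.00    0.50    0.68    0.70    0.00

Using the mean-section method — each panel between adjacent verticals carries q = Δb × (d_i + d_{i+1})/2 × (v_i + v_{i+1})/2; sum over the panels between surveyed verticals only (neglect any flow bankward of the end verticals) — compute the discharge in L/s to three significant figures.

Panel 1-2: Δb = 1.8 m, d̄ = (0.00+0.79)/2 = 0.395, v̄ = (0.00+0.50)/2 = 0.25 → q = 1.8×0.395×0.25 = 0.1778 m³/s
Panel 2-3: Δb = 3.3 m, d̄ = (0.79+1.61)/2 = 1.2, v̄ = (0.50+0.68)/2 = 0.59 → q = 3.3×1.2×0.59 = 2.336 m³/s
Panel 3-4: Δb = 1.1 m, d̄ = (1.61+1.67)/2 = 1.64, v̄ = (0.68+0.70)/2 = 0.69 → q = 1.1×1.64×0.69 = 1.245 m³/s
Panel 4-5: Δb = 7.9 m, d̄ = (1.67+0.00)/2 = 0.835, v̄ = (0.70+0.00)/2 = 0.35 → q = 7.9×0.835×0.35 = 2.309 m³/s
Q = Σ q = 6.068 m³/s
= 6.068 × 1000 = 6068 L/s

6070 L/s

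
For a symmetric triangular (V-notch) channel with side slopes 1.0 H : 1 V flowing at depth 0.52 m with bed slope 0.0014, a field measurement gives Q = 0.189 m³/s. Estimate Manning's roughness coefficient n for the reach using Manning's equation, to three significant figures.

0.0173

A = z·y² = 1.0×0.52² = 0.2704 m²
P = 2y√(1+z²) = 2×0.52×√(1+1.0²) = 1.471 m
R = A/P = 0.2704/1.471 = 0.1838 m
n = (1/Q)·A·R^(2/3)·S^(1/2) = (1/0.189) × 0.2704 × 0.3233 × 0.03742 = 0.01731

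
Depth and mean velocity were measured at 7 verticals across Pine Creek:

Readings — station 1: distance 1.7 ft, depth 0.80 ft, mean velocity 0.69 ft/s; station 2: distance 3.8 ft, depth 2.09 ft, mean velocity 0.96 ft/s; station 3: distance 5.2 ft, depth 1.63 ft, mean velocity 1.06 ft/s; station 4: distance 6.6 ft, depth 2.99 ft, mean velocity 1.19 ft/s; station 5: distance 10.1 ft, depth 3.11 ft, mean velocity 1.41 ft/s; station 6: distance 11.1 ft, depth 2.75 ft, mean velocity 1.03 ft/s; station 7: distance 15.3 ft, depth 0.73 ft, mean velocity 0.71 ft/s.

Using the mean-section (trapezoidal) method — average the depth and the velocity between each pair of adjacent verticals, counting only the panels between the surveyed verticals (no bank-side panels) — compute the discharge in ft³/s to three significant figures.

Panel 1-2: Δb = 2.1 ft, d̄ = (0.80+2.09)/2 = 1.445, v̄ = (0.69+0.96)/2 = 0.825 → q = 2.1×1.445×0.825 = 2.503 ft³/s
Panel 2-3: Δb = 1.4 ft, d̄ = (2.09+1.63)/2 = 1.86, v̄ = (0.96+1.06)/2 = 1.01 → q = 1.4×1.86×1.01 = 2.630 ft³/s
Panel 3-4: Δb = 1.4 ft, d̄ = (1.63+2.99)/2 = 2.31, v̄ = (1.06+1.19)/2 = 1.125 → q = 1.4×2.31×1.125 = 3.638 ft³/s
Panel 4-5: Δb = 3.5 ft, d̄ = (2.99+3.11)/2 = 3.05, v̄ = (1.19+1.41)/2 = 1.3 → q = 3.5×3.05×1.3 = 13.88 ft³/s
Panel 5-6: Δb = 1 ft, d̄ = (3.11+2.75)/2 = 2.93, v̄ = (1.41+1.03)/2 = 1.22 → q = 1×2.93×1.22 = 3.575 ft³/s
Panel 6-7: Δb = 4.2 ft, d̄ = (2.75+0.73)/2 = 1.74, v̄ = (1.03+0.71)/2 = 0.87 → q = 4.2×1.74×0.87 = 6.358 ft³/s
Q = Σ q = 32.58 ft³/s

32.6 ft³/s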